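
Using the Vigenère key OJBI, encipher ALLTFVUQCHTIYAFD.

OUMBTEVYQQUQMJGL

Repeat the key across the message: OJBIOJBIOJBIOJBI
A(0)+O(14): 14 → O
L(11)+J(9): 20 → U
L(11)+B(1): 12 → M
T(19)+I(8): 27≡1 → B
F(5)+O(14): 19 → T
V(21)+J(9): 30≡4 → E
U(20)+B(1): 21 → V
Q(16)+I(8): 24 → Y
C(2)+O(14): 16 → Q
H(7)+J(9): 16 → Q
T(19)+B(1): 20 → U
I(8)+I(8): 16 → Q
Y(24)+O(14): 38≡12 → M
A(0)+J(9): 9 → J
F(5)+B(1): 6 → G
D(3)+I(8): 11 → L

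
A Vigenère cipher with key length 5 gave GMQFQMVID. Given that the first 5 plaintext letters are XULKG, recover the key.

Subtract each crib letter from the matching ciphertext letter (mod 26):
G(6)−X(23)=-17≡9 → J
M(12)−U(20)=-8≡18 → S
Q(16)−L(11)=5 → F
F(5)−K(10)=-5≡21 → V
Q(16)−G(6)=10 → K

JSFVK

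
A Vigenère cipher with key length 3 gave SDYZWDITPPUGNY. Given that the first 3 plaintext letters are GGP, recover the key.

MXJ

Subtract each crib letter from the matching ciphertext letter (mod 26):
S(18)−G(6)=12 → M
D(3)−G(6)=-3≡23 → X
Y(24)−P(15)=9 → J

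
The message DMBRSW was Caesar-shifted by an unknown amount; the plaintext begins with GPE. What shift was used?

23

From the crib: D(3)−G(6)=-3≡23, so the shift is 23.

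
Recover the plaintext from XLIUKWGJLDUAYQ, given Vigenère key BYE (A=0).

Repeat the key across the ciphertext: BYEBYEBYEBYEBY
X(23)−B(1): 22 → W
L(11)−Y(24): -13≡13 → N
I(8)−E(4): 4 → E
U(20)−B(1): 19 → T
K(10)−Y(24): -14≡12 → M
W(22)−E(4): 18 → S
G(6)−B(1): 5 → F
J(9)−Y(24): -15≡11 → L
L(11)−E(4): 7 → H
D(3)−B(1): 2 → C
U(20)−Y(24): -4≡22 → W
A(0)−E(4): -4≡22 → W
Y(24)−B(1): 23 → X
Q(16)−Y(24): -8≡18 → S

WNETMSFLHCWWXS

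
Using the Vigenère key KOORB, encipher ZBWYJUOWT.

Repeat the key across the message: KOORBKOOR
Z(25)+K(10): 35≡9 → J
B(1)+O(14): 15 → P
W(22)+O(14): 36≡10 → K
Y(24)+R(17): 41≡15 → P
J(9)+B(1): 10 → K
U(20)+K(10): 30≡4 → E
O(14)+O(14): 28≡2 → C
W(22)+O(14): 36≡10 → K
T(19)+R(17): 36≡10 → K

JPKPKECKK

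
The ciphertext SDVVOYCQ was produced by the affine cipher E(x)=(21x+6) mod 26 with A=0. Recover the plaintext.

The inverse of 21 mod 26 is 5, since 21·5=105≡1. Apply D(y)=5·(y−6) mod 26:
S(18): 5·(18−6)=60≡8 → I
D(3): 5·(3−6)=-15≡11 → L
V(21): 5·(21−6)=75≡23 → X
V(21): 5·(21−6)=75≡23 → X
O(14): 5·(14−6)=40≡14 → O
Y(24): 5·(24−6)=90≡12 → M
C(2): 5·(2−6)=-20≡6 → G
Q(16): 5·(16−6)=50≡24 → Y

ILXXOMGY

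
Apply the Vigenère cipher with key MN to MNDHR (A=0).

Repeat the key across the message: MNMNM
M(12)+M(12): 24 → Y
N(13)+N(13): 26≡0 → A
D(3)+M(12): 15 → P
H(7)+N(13): 20 → U
R(17)+M(12): 29≡3 → D

YAPUD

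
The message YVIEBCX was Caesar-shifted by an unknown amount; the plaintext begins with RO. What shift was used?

From the crib: Y(24)−R(17)=7, so the shift is 7.

7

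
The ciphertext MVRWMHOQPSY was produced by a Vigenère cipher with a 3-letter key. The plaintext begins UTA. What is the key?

SCR

Subtract each crib letter from the matching ciphertext letter (mod 26):
M(12)−U(20)=-8≡18 → S
V(21)−T(19)=2 → C
R(17)−A(0)=17 → R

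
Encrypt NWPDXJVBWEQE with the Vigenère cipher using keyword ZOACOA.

Repeat the key across the message: ZOACOAZOACOA
N(13)+Z(25): 38≡12 → M
W(22)+O(14): 36≡10 → K
P(15)+A(0): 15 → P
D(3)+C(2): 5 → F
X(23)+O(14): 37≡11 → L
J(9)+A(0): 9 → J
V(21)+Z(25): 46≡20 → U
B(1)+O(14): 15 → P
W(22)+A(0): 22 → W
E(4)+C(2): 6 → G
Q(16)+O(14): 30≡4 → E
E(4)+A(0): 4 → E

MKPFLJUPWGEE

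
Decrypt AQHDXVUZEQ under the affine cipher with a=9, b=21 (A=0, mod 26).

The inverse of 9 mod 26 is 3, since 9·3=27≡1. Apply D(y)=3·(y−21) mod 26:
A(0): 3·(0−21)=-63≡15 → P
Q(16): 3·(16−21)=-15≡11 → L
H(7): 3·(7−21)=-42≡10 → K
D(3): 3·(3−21)=-54≡24 → Y
X(23): 3·(23−21)=6 → G
V(21): 3·(21−21)=0 → A
U(20): 3·(20−21)=-3≡23 → X
Z(25): 3·(25−21)=12 → M
E(4): 3·(4−21)=-51≡1 → B
Q(16): 3·(16−21)=-15≡11 → L

PLKYGAXMBL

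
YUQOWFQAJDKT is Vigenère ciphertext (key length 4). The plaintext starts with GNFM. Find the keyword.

Subtract each crib letter from the matching ciphertext letter (mod 26):
Y(24)−G(6)=18 → S
U(20)−N(13)=7 → H
Q(16)−F(5)=11 → L
O(14)−M(12)=2 → C

SHLC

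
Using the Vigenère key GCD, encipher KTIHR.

QVLNT

Repeat the key across the message: GCDGC
K(10)+G(6): 16 → Q
T(19)+C(2): 21 → V
I(8)+D(3): 11 → L
H(7)+G(6): 13 → N
R(17)+C(2): 19 → T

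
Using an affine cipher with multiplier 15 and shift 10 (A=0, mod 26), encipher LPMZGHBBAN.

TBIVWLZZKX

L(11): 15·11+10=175≡19 → T
P(15): 15·15+10=235≡1 → B
M(12): 15·12+10=190≡8 → I
Z(25): 15·25+10=385≡21 → V
G(6): 15·6+10=100≡22 → W
H(7): 15·7+10=115≡11 → L
B(1): 15·1+10=25 → Z
B(1): 15·1+10=25 → Z
A(0): 15·0+10=10 → K
N(13): 15·13+10=205≡23 → X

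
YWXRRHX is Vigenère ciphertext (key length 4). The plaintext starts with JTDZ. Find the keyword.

Subtract each crib letter from the matching ciphertext letter (mod 26):
Y(24)−J(9)=15 → P
W(22)−T(19)=3 → D
X(23)−D(3)=20 → U
R(17)−Z(25)=-8≡18 → S

PDUS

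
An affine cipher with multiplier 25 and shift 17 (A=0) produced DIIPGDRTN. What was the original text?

The inverse of 25 mod 26 is 25, since 25·25=625≡1. Apply D(y)=25·(y−17) mod 26:
D(3): 25·(3−17)=-350≡14 → O
I(8): 25·(8−17)=-225≡9 → J
I(8): 25·(8−17)=-225≡9 → J
P(15): 25·(15−17)=-50≡2 → C
G(6): 25·(6−17)=-275≡11 → L
D(3): 25·(3−17)=-350≡14 → O
R(17): 25·(17−17)=0 → A
T(19): 25·(19−17)=50≡24 → Y
N(13): 25·(13−17)=-100≡4 → E

OJJCLOAYE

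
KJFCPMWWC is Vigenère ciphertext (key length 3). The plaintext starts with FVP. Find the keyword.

Subtract each crib letter from the matching ciphertext letter (mod 26):
K(10)−F(5)=5 → F
J(9)−V(21)=-12≡14 → O
F(5)−P(15)=-10≡16 → Q

FOQ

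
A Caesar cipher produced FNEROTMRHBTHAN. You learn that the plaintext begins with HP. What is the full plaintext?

HPGTQVOTJDVJCP

From the crib: F(5)−H(7)=-2≡24, so the shift is 24.
Subtract 24 from each ciphertext letter:
F(5): 5−24=-19≡7 → H
N(13): 13−24=-11≡15 → P
E(4): 4−24=-20≡6 → G
R(17): 17−24=-7≡19 → T
O(14): 14−24=-10≡16 → Q
T(19): 19−24=-5≡21 → V
M(12): 12−24=-12≡14 → O
R(17): 17−24=-7≡19 → T
H(7): 7−24=-17≡9 → J
B(1): 1−24=-23≡3 → D
T(19): 19−24=-5≡21 → V
H(7): 7−24=-17≡9 → J
A(0): 0−24=-24≡2 → C
N(13): 13−24=-11≡15 → P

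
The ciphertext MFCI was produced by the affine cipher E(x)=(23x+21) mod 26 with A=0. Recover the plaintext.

DOPN

The inverse of 23 mod 26 is 17, since 23·17=391≡1. Apply D(y)=17·(y−21) mod 26:
M(12): 17·(12−21)=-153≡3 → D
F(5): 17·(5−21)=-272≡14 → O
C(2): 17·(2−21)=-323≡15 → P
I(8): 17·(8−21)=-221≡13 → N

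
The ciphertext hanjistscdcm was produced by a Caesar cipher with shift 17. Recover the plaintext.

qjwsrbcblmlv

h(7): 7−17=-10≡16 → q
a(0): 0−17=-17≡9 → j
n(13): 13−17=-4≡22 → w
j(9): 9−17=-8≡18 → s
i(8): 8−17=-9≡17 → r
s(18): 18−17=1 → b
t(19): 19−17=2 → c
s(18): 18−17=1 → b
c(2): 2−17=-15≡11 → l
d(3): 3−17=-14≡12 → m
c(2): 2−17=-15≡11 → l
m(12): 12−17=-5≡21 → v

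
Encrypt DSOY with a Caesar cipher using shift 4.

HWSC

D(3): 3+4=7 → H
S(18): 18+4=22 → W
O(14): 14+4=18 → S
Y(24): 24+4=28≡2 → C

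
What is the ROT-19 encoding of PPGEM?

IIZXF

P(15): 15+19=34≡8 → I
P(15): 15+19=34≡8 → I
G(6): 6+19=25 → Z
E(4): 4+19=23 → X
M(12): 12+19=31≡5 → F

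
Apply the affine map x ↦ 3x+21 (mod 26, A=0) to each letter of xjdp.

x(23): 3·23+21=90≡12 → m
j(9): 3·9+21=48≡22 → w
d(3): 3·3+21=30≡4 → e
p(15): 3·15+21=66≡14 → o

mweo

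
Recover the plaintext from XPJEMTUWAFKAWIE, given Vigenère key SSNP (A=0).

FXWPUBHHINXLEQR

Repeat the key across the ciphertext: SSNPSSNPSSNPSSN
X(23)−S(18): 5 → F
P(15)−S(18): -3≡23 → X
J(9)−N(13): -4≡22 → W
E(4)−P(15): -11≡15 → P
M(12)−S(18): -6≡20 → U
T(19)−S(18): 1 → B
U(20)−N(13): 7 → H
W(22)−P(15): 7 → H
A(0)−S(18): -18≡8 → I
F(5)−S(18): -13≡13 → N
K(10)−N(13): -3≡23 → X
A(0)−P(15): -15≡11 → L
W(22)−S(18): 4 → E
I(8)−S(18): -10≡16 → Q
E(4)−N(13): -9≡17 → R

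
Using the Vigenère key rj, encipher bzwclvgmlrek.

sinlcexvcavt

Repeat the key across the message: rjrjrjrjrjrj
b(1)+r(17): 18 → s
z(25)+j(9): 34≡8 → i
w(22)+r(17): 39≡13 → n
c(2)+j(9): 11 → l
l(11)+r(17): 28≡2 → c
v(21)+j(9): 30≡4 → e
g(6)+r(17): 23 → x
m(12)+j(9): 21 → v
l(11)+r(17): 28≡2 → c
r(17)+j(9): 26≡0 → a
e(4)+r(17): 21 → v
k(10)+j(9): 19 → t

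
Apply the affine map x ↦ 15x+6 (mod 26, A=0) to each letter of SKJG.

S(18): 15·18+6=276≡16 → Q
K(10): 15·10+6=156≡0 → A
J(9): 15·9+6=141≡11 → L
G(6): 15·6+6=96≡18 → S

QALS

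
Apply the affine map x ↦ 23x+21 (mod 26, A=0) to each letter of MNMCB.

LILPS

M(12): 23·12+21=297≡11 → L
N(13): 23·13+21=320≡8 → I
M(12): 23·12+21=297≡11 → L
C(2): 23·2+21=67≡15 → P
B(1): 23·1+21=44≡18 → S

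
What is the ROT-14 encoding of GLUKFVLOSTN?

G(6): 6+14=20 → U
L(11): 11+14=25 → Z
U(20): 20+14=34≡8 → I
K(10): 10+14=24 → Y
F(5): 5+14=19 → T
V(21): 21+14=35≡9 → J
L(11): 11+14=25 → Z
O(14): 14+14=28≡2 → C
S(18): 18+14=32≡6 → G
T(19): 19+14=33≡7 → H
N(13): 13+14=27≡1 → B

UZIYTJZCGHB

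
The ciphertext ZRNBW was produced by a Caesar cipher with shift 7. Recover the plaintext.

SKGUP

Z(25): 25−7=18 → S
R(17): 17−7=10 → K
N(13): 13−7=6 → G
B(1): 1−7=-6≡20 → U
W(22): 22−7=15 → P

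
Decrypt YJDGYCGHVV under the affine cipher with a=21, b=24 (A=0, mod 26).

ADZOAUOTLL

The inverse of 21 mod 26 is 5, since 21·5=105≡1. Apply D(y)=5·(y−24) mod 26:
Y(24): 5·(24−24)=0 → A
J(9): 5·(9−24)=-75≡3 → D
D(3): 5·(3−24)=-105≡25 → Z
G(6): 5·(6−24)=-90≡14 → O
Y(24): 5·(24−24)=0 → A
C(2): 5·(2−24)=-110≡20 → U
G(6): 5·(6−24)=-90≡14 → O
H(7): 5·(7−24)=-85≡19 → T
V(21): 5·(21−24)=-15≡11 → L
V(21): 5·(21−24)=-15≡11 → L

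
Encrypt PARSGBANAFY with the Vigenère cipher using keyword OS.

DSFKUTOFOXM

Repeat the key across the message: OSOSOSOSOSO
P(15)+O(14): 29≡3 → D
A(0)+S(18): 18 → S
R(17)+O(14): 31≡5 → F
S(18)+S(18): 36≡10 → K
G(6)+O(14): 20 → U
B(1)+S(18): 19 → T
A(0)+O(14): 14 → O
N(13)+S(18): 31≡5 → F
A(0)+O(14): 14 → O
F(5)+S(18): 23 → X
Y(24)+O(14): 38≡12 → M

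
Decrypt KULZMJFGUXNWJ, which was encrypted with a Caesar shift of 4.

GQHVIFBCQTJSF

K(10): 10−4=6 → G
U(20): 20−4=16 → Q
L(11): 11−4=7 → H
Z(25): 25−4=21 → V
M(12): 12−4=8 → I
J(9): 9−4=5 → F
F(5): 5−4=1 → B
G(6): 6−4=2 → C
U(20): 20−4=16 → Q
X(23): 23−4=19 → T
N(13): 13−4=9 → J
W(22): 22−4=18 → S
J(9): 9−4=5 → F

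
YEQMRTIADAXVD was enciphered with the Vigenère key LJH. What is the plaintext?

NVJBIMXRWPOOS

Repeat the key across the ciphertext: LJHLJHLJHLJHL
Y(24)−L(11): 13 → N
E(4)−J(9): -5≡21 → V
Q(16)−H(7): 9 → J
M(12)−L(11): 1 → B
R(17)−J(9): 8 → I
T(19)−H(7): 12 → M
I(8)−L(11): -3≡23 → X
A(0)−J(9): -9≡17 → R
D(3)−H(7): -4≡22 → W
A(0)−L(11): -11≡15 → P
X(23)−J(9): 14 → O
V(21)−H(7): 14 → O
D(3)−L(11): -8≡18 → S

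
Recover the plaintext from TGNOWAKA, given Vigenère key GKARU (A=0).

Repeat the key across the ciphertext: GKARUGKA
T(19)−G(6): 13 → N
G(6)−K(10): -4≡22 → W
N(13)−A(0): 13 → N
O(14)−R(17): -3≡23 → X
W(22)−U(20): 2 → C
A(0)−G(6): -6≡20 → U
K(10)−K(10): 0 → A
A(0)−A(0): 0 → A

NWNXCUAA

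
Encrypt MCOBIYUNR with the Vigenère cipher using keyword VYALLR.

HAOMTPPLR

Repeat the key across the message: VYALLRVYA
M(12)+V(21): 33≡7 → H
C(2)+Y(24): 26≡0 → A
O(14)+A(0): 14 → O
B(1)+L(11): 12 → M
I(8)+L(11): 19 → T
Y(24)+R(17): 41≡15 → P
U(20)+V(21): 41≡15 → P
N(13)+Y(24): 37≡11 → L
R(17)+A(0): 17 → R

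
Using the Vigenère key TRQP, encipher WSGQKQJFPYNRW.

PJWFDHZUIPDGP

Repeat the key across the message: TRQPTRQPTRQPT
W(22)+T(19): 41≡15 → P
S(18)+R(17): 35≡9 → J
G(6)+Q(16): 22 → W
Q(16)+P(15): 31≡5 → F
K(10)+T(19): 29≡3 → D
Q(16)+R(17): 33≡7 → H
J(9)+Q(16): 25 → Z
F(5)+P(15): 20 → U
P(15)+T(19): 34≡8 → I
Y(24)+R(17): 41≡15 → P
N(13)+Q(16): 29≡3 → D
R(17)+P(15): 32≡6 → G
W(22)+T(19): 41≡15 → P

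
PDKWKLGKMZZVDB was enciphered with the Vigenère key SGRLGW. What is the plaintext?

XXTLEPOEVOTZLV

Repeat the key across the ciphertext: SGRLGWSGRLGWSG
P(15)−S(18): -3≡23 → X
D(3)−G(6): -3≡23 → X
K(10)−R(17): -7≡19 → T
W(22)−L(11): 11 → L
K(10)−G(6): 4 → E
L(11)−W(22): -11≡15 → P
G(6)−S(18): -12≡14 → O
K(10)−G(6): 4 → E
M(12)−R(17): -5≡21 → V
Z(25)−L(11): 14 → O
Z(25)−G(6): 19 → T
V(21)−W(22): -1≡25 → Z
D(3)−S(18): -15≡11 → L
B(1)−G(6): -5≡21 → V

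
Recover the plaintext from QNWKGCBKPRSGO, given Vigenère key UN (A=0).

WACXMPHXVEYTU

Repeat the key across the ciphertext: UNUNUNUNUNUNU
Q(16)−U(20): -4≡22 → W
N(13)−N(13): 0 → A
W(22)−U(20): 2 → C
K(10)−N(13): -3≡23 → X
G(6)−U(20): -14≡12 → M
C(2)−N(13): -11≡15 → P
B(1)−U(20): -19≡7 → H
K(10)−N(13): -3≡23 → X
P(15)−U(20): -5≡21 → V
R(17)−N(13): 4 → E
S(18)−U(20): -2≡24 → Y
G(6)−N(13): -7≡19 → T
O(14)−U(20): -6≡20 → U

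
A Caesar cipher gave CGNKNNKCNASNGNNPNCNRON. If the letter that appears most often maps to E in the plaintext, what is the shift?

9

The most frequent ciphertext letter is N (appears 10 times).
N is position 13; E is position 4.
Shift = 9.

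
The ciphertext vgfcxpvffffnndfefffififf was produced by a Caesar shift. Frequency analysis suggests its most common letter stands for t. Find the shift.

The most frequent ciphertext letter is f (appears 12 times).
f is position 5; t is position 19.
Shift = -14≡12.

12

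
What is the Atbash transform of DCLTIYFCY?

D(3) → W(22)
C(2) → X(23)
L(11) → O(14)
T(19) → G(6)
I(8) → R(17)
Y(24) → B(1)
F(5) → U(20)
C(2) → X(23)
Y(24) → B(1)

WXOGRBUXB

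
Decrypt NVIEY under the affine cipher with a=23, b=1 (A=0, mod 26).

The inverse of 23 mod 26 is 17, since 23·17=391≡1. Apply D(y)=17·(y−1) mod 26:
N(13): 17·(13−1)=204≡22 → W
V(21): 17·(21−1)=340≡2 → C
I(8): 17·(8−1)=119≡15 → P
E(4): 17·(4−1)=51≡25 → Z
Y(24): 17·(24−1)=391≡1 → B

WCPZB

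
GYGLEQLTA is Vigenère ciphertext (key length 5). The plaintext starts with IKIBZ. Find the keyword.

YOYKF

Subtract each crib letter from the matching ciphertext letter (mod 26):
G(6)−I(8)=-2≡24 → Y
Y(24)−K(10)=14 → O
G(6)−I(8)=-2≡24 → Y
L(11)−B(1)=10 → K
E(4)−Z(25)=-21≡5 → F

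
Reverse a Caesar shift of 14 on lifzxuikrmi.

xurljguwdyu

l(11): 11−14=-3≡23 → x
i(8): 8−14=-6≡20 → u
f(5): 5−14=-9≡17 → r
z(25): 25−14=11 → l
x(23): 23−14=9 → j
u(20): 20−14=6 → g
i(8): 8−14=-6≡20 → u
k(10): 10−14=-4≡22 → w
r(17): 17−14=3 → d
m(12): 12−14=-2≡24 → y
i(8): 8−14=-6≡20 → u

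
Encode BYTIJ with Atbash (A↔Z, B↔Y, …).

YBGRQ

B(1) → Y(24)
Y(24) → B(1)
T(19) → G(6)
I(8) → R(17)
J(9) → Q(16)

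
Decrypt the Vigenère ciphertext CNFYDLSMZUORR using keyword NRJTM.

PWWFRYBDGIBAI

Repeat the key across the ciphertext: NRJTMNRJTMNRJ
C(2)−N(13): -11≡15 → P
N(13)−R(17): -4≡22 → W
F(5)−J(9): -4≡22 → W
Y(24)−T(19): 5 → F
D(3)−M(12): -9≡17 → R
L(11)−N(13): -2≡24 → Y
S(18)−R(17): 1 → B
M(12)−J(9): 3 → D
Z(25)−T(19): 6 → G
U(20)−M(12): 8 → I
O(14)−N(13): 1 → B
R(17)−R(17): 0 → A
R(17)−J(9): 8 → I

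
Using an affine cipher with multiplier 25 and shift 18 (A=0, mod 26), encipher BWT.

RWZ

B(1): 25·1+18=43≡17 → R
W(22): 25·22+18=568≡22 → W
T(19): 25·19+18=493≡25 → Z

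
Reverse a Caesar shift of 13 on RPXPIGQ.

ECKCVTD

R(17): 17−13=4 → E
P(15): 15−13=2 → C
X(23): 23−13=10 → K
P(15): 15−13=2 → C
I(8): 8−13=-5≡21 → V
G(6): 6−13=-7≡19 → T
Q(16): 16−13=3 → D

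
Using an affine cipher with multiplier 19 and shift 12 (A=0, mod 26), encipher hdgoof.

h(7): 19·7+12=145≡15 → p
d(3): 19·3+12=69≡17 → r
g(6): 19·6+12=126≡22 → w
o(14): 19·14+12=278≡18 → s
o(14): 19·14+12=278≡18 → s
f(5): 19·5+12=107≡3 → d

prwssd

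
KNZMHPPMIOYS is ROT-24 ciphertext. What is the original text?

K(10): 10−24=-14≡12 → M
N(13): 13−24=-11≡15 → P
Z(25): 25−24=1 → B
M(12): 12−24=-12≡14 → O
H(7): 7−24=-17≡9 → J
P(15): 15−24=-9≡17 → R
P(15): 15−24=-9≡17 → R
M(12): 12−24=-12≡14 → O
I(8): 8−24=-16≡10 → K
O(14): 14−24=-10≡16 → Q
Y(24): 24−24=0 → A
S(18): 18−24=-6≡20 → U

MPBOJRROKQAU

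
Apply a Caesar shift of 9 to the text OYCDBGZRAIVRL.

XHLMKPIAJREAU

O(14): 14+9=23 → X
Y(24): 24+9=33≡7 → H
C(2): 2+9=11 → L
D(3): 3+9=12 → M
B(1): 1+9=10 → K
G(6): 6+9=15 → P
Z(25): 25+9=34≡8 → I
R(17): 17+9=26≡0 → A
A(0): 0+9=9 → J
I(8): 8+9=17 → R
V(21): 21+9=30≡4 → E
R(17): 17+9=26≡0 → A
L(11): 11+9=20 → U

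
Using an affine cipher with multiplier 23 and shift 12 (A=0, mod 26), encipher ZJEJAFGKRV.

Z(25): 23·25+12=587≡15 → P
J(9): 23·9+12=219≡11 → L
E(4): 23·4+12=104≡0 → A
J(9): 23·9+12=219≡11 → L
A(0): 23·0+12=12 → M
F(5): 23·5+12=127≡23 → X
G(6): 23·6+12=150≡20 → U
K(10): 23·10+12=242≡8 → I
R(17): 23·17+12=403≡13 → N
V(21): 23·21+12=495≡1 → B

PLALMXUINB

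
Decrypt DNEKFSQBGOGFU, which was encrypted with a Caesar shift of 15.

D(3): 3−15=-12≡14 → O
N(13): 13−15=-2≡24 → Y
E(4): 4−15=-11≡15 → P
K(10): 10−15=-5≡21 → V
F(5): 5−15=-10≡16 → Q
S(18): 18−15=3 → D
Q(16): 16−15=1 → B
B(1): 1−15=-14≡12 → M
G(6): 6−15=-9≡17 → R
O(14): 14−15=-1≡25 → Z
G(6): 6−15=-9≡17 → R
F(5): 5−15=-10≡16 → Q
U(20): 20−15=5 → F

OYPVQDBMRZRQF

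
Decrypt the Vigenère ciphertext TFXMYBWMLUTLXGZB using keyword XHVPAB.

Repeat the key across the ciphertext: XHVPABXHVPABXHVP
T(19)−X(23): -4≡22 → W
F(5)−H(7): -2≡24 → Y
X(23)−V(21): 2 → C
M(12)−P(15): -3≡23 → X
Y(24)−A(0): 24 → Y
B(1)−B(1): 0 → A
W(22)−X(23): -1≡25 → Z
M(12)−H(7): 5 → F
L(11)−V(21): -10≡16 → Q
U(20)−P(15): 5 → F
T(19)−A(0): 19 → T
L(11)−B(1): 10 → K
X(23)−X(23): 0 → A
G(6)−H(7): -1≡25 → Z
Z(25)−V(21): 4 → E
B(1)−P(15): -14≡12 → M

WYCXYAZFQFTKAZEM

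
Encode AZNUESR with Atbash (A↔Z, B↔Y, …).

ZAMFVHI

A(0) → Z(25)
Z(25) → A(0)
N(13) → M(12)
U(20) → F(5)
E(4) → V(21)
S(18) → H(7)
R(17) → I(8)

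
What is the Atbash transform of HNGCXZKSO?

H(7) → S(18)
N(13) → M(12)
G(6) → T(19)
C(2) → X(23)
X(23) → C(2)
Z(25) → A(0)
K(10) → P(15)
S(18) → H(7)
O(14) → L(11)

SMTXCAPHL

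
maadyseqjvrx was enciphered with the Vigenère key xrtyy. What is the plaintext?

Repeat the key across the ciphertext: xrtyyxrtyyxr
m(12)−x(23): -11≡15 → p
a(0)−r(17): -17≡9 → j
a(0)−t(19): -19≡7 → h
d(3)−y(24): -21≡5 → f
y(24)−y(24): 0 → a
s(18)−x(23): -5≡21 → v
e(4)−r(17): -13≡13 → n
q(16)−t(19): -3≡23 → x
j(9)−y(24): -15≡11 → l
v(21)−y(24): -3≡23 → x
r(17)−x(23): -6≡20 → u
x(23)−r(17): 6 → g

pjhfavnxlxug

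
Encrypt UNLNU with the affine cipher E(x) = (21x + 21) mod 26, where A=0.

ZISIZ

U(20): 21·20+21=441≡25 → Z
N(13): 21·13+21=294≡8 → I
L(11): 21·11+21=252≡18 → S
N(13): 21·13+21=294≡8 → I
U(20): 21·20+21=441≡25 → Z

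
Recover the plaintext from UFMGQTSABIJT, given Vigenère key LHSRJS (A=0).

JYUPHBHTJRAB

Repeat the key across the ciphertext: LHSRJSLHSRJS
U(20)−L(11): 9 → J
F(5)−H(7): -2≡24 → Y
M(12)−S(18): -6≡20 → U
G(6)−R(17): -11≡15 → P
Q(16)−J(9): 7 → H
T(19)−S(18): 1 → B
S(18)−L(11): 7 → H
A(0)−H(7): -7≡19 → T
B(1)−S(18): -17≡9 → J
I(8)−R(17): -9≡17 → R
J(9)−J(9): 0 → A
T(19)−S(18): 1 → B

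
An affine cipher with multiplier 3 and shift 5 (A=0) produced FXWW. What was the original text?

The inverse of 3 mod 26 is 9, since 3·9=27≡1. Apply D(y)=9·(y−5) mod 26:
F(5): 9·(5−5)=0 → A
X(23): 9·(23−5)=162≡6 → G
W(22): 9·(22−5)=153≡23 → X
W(22): 9·(22−5)=153≡23 → X

AGXX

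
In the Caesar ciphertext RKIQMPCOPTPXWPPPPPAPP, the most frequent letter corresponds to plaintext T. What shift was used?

The most frequent ciphertext letter is P (appears 10 times).
P is position 15; T is position 19.
Shift = -4≡22.

22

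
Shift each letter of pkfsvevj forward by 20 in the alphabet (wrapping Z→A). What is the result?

p(15): 15+20=35≡9 → j
k(10): 10+20=30≡4 → e
f(5): 5+20=25 → z
s(18): 18+20=38≡12 → m
v(21): 21+20=41≡15 → p
e(4): 4+20=24 → y
v(21): 21+20=41≡15 → p
j(9): 9+20=29≡3 → d

jezmpypd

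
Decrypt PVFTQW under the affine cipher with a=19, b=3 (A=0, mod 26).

The inverse of 19 mod 26 is 11, since 19·11=209≡1. Apply D(y)=11·(y−3) mod 26:
P(15): 11·(15−3)=132≡2 → C
V(21): 11·(21−3)=198≡16 → Q
F(5): 11·(5−3)=22 → W
T(19): 11·(19−3)=176≡20 → U
Q(16): 11·(16−3)=143≡13 → N
W(22): 11·(22−3)=209≡1 → B

CQWUNB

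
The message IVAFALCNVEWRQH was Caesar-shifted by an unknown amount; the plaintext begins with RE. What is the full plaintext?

From the crib: I(8)−R(17)=-9≡17, so the shift is 17.
Subtract 17 from each ciphertext letter:
I(8): 8−17=-9≡17 → R
V(21): 21−17=4 → E
A(0): 0−17=-17≡9 → J
F(5): 5−17=-12≡14 → O
A(0): 0−17=-17≡9 → J
L(11): 11−17=-6≡20 → U
C(2): 2−17=-15≡11 → L
N(13): 13−17=-4≡22 → W
V(21): 21−17=4 → E
E(4): 4−17=-13≡13 → N
W(22): 22−17=5 → F
R(17): 17−17=0 → A
Q(16): 16−17=-1≡25 → Z
H(7): 7−17=-10≡16 → Q

REJOJULWENFAZQ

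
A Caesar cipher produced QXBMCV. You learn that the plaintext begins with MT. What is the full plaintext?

From the crib: Q(16)−M(12)=4, so the shift is 4.
Subtract 4 from each ciphertext letter:
Q(16): 16−4=12 → M
X(23): 23−4=19 → T
B(1): 1−4=-3≡23 → X
M(12): 12−4=8 → I
C(2): 2−4=-2≡24 → Y
V(21): 21−4=17 → R

MTXIYR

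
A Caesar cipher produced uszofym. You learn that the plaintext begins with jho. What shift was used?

11

From the crib: u(20)−j(9)=11, so the shift is 11.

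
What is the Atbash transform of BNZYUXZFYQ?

YMABFCAUBJ

B(1) → Y(24)
N(13) → M(12)
Z(25) → A(0)
Y(24) → B(1)
U(20) → F(5)
X(23) → C(2)
Z(25) → A(0)
F(5) → U(20)
Y(24) → B(1)
Q(16) → J(9)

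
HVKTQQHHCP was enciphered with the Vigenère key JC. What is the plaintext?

YTBRHOYFTN

Repeat the key across the ciphertext: JCJCJCJCJC
H(7)−J(9): -2≡24 → Y
V(21)−C(2): 19 → T
K(10)−J(9): 1 → B
T(19)−C(2): 17 → R
Q(16)−J(9): 7 → H
Q(16)−C(2): 14 → O
H(7)−J(9): -2≡24 → Y
H(7)−C(2): 5 → F
C(2)−J(9): -7≡19 → T
P(15)−C(2): 13 → N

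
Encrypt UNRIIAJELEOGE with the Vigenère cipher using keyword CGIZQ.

WTZHYCPMKUQMM

Repeat the key across the message: CGIZQCGIZQCGI
U(20)+C(2): 22 → W
N(13)+G(6): 19 → T
R(17)+I(8): 25 → Z
I(8)+Z(25): 33≡7 → H
I(8)+Q(16): 24 → Y
A(0)+C(2): 2 → C
J(9)+G(6): 15 → P
E(4)+I(8): 12 → M
L(11)+Z(25): 36≡10 → K
E(4)+Q(16): 20 → U
O(14)+C(2): 16 → Q
G(6)+G(6): 12 → M
E(4)+I(8): 12 → M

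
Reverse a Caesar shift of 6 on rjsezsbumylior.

r(17): 17−6=11 → l
j(9): 9−6=3 → d
s(18): 18−6=12 → m
e(4): 4−6=-2≡24 → y
z(25): 25−6=19 → t
s(18): 18−6=12 → m
b(1): 1−6=-5≡21 → v
u(20): 20−6=14 → o
m(12): 12−6=6 → g
y(24): 24−6=18 → s
l(11): 11−6=5 → f
i(8): 8−6=2 → c
o(14): 14−6=8 → i
r(17): 17−6=11 → l

ldmytmvogsfcil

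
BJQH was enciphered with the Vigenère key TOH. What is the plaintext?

Repeat the key across the ciphertext: TOHT
B(1)−T(19): -18≡8 → I
J(9)−O(14): -5≡21 → V
Q(16)−H(7): 9 → J
H(7)−T(19): -12≡14 → O

IVJO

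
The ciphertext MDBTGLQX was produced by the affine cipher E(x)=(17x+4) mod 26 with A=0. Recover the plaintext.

CDJHUFQV

The inverse of 17 mod 26 is 23, since 17·23=391≡1. Apply D(y)=23·(y−4) mod 26:
M(12): 23·(12−4)=184≡2 → C
D(3): 23·(3−4)=-23≡3 → D
B(1): 23·(1−4)=-69≡9 → J
T(19): 23·(19−4)=345≡7 → H
G(6): 23·(6−4)=46≡20 → U
L(11): 23·(11−4)=161≡5 → F
Q(16): 23·(16−4)=276≡16 → Q
X(23): 23·(23−4)=437≡21 → V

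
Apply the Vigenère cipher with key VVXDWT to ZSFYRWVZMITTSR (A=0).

UNCBNPQUJLPMNM

Repeat the key across the message: VVXDWTVVXDWTVV
Z(25)+V(21): 46≡20 → U
S(18)+V(21): 39≡13 → N
F(5)+X(23): 28≡2 → C
Y(24)+D(3): 27≡1 → B
R(17)+W(22): 39≡13 → N
W(22)+T(19): 41≡15 → P
V(21)+V(21): 42≡16 → Q
Z(25)+V(21): 46≡20 → U
M(12)+X(23): 35≡9 → J
I(8)+D(3): 11 → L
T(19)+W(22): 41≡15 → P
T(19)+T(19): 38≡12 → M
S(18)+V(21): 39≡13 → N
R(17)+V(21): 38≡12 → M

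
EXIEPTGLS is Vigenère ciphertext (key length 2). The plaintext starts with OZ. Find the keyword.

QY

Subtract each crib letter from the matching ciphertext letter (mod 26):
E(4)−O(14)=-10≡16 → Q
X(23)−Z(25)=-2≡24 → Y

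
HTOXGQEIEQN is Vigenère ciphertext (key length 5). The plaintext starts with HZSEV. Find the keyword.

Subtract each crib letter from the matching ciphertext letter (mod 26):
H(7)−H(7)=0 → A
T(19)−Z(25)=-6≡20 → U
O(14)−S(18)=-4≡22 → W
X(23)−E(4)=19 → T
G(6)−V(21)=-15≡11 → L

AUWTL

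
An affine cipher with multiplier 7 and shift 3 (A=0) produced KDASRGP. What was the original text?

The inverse of 7 mod 26 is 15, since 7·15=105≡1. Apply D(y)=15·(y−3) mod 26:
K(10): 15·(10−3)=105≡1 → B
D(3): 15·(3−3)=0 → A
A(0): 15·(0−3)=-45≡7 → H
S(18): 15·(18−3)=225≡17 → R
R(17): 15·(17−3)=210≡2 → C
G(6): 15·(6−3)=45≡19 → T
P(15): 15·(15−3)=180≡24 → Y

BAHRCTY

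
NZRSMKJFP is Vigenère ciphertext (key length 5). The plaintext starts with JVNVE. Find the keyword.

Subtract each crib letter from the matching ciphertext letter (mod 26):
N(13)−J(9)=4 → E
Z(25)−V(21)=4 → E
R(17)−N(13)=4 → E
S(18)−V(21)=-3≡23 → X
M(12)−E(4)=8 → I

EEEXI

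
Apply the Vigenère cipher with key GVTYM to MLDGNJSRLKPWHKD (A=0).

Repeat the key across the message: GVTYMGVTYMGVTYM
M(12)+G(6): 18 → S
L(11)+V(21): 32≡6 → G
D(3)+T(19): 22 → W
G(6)+Y(24): 30≡4 → E
N(13)+M(12): 25 → Z
J(9)+G(6): 15 → P
S(18)+V(21): 39≡13 → N
R(17)+T(19): 36≡10 → K
L(11)+Y(24): 35≡9 → J
K(10)+M(12): 22 → W
P(15)+G(6): 21 → V
W(22)+V(21): 43≡17 → R
H(7)+T(19): 26≡0 → A
K(10)+Y(24): 34≡8 → I
D(3)+M(12): 15 → P

SGWEZPNKJWVRAIP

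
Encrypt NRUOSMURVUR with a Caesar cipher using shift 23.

N(13): 13+23=36≡10 → K
R(17): 17+23=40≡14 → O
U(20): 20+23=43≡17 → R
O(14): 14+23=37≡11 → L
S(18): 18+23=41≡15 → P
M(12): 12+23=35≡9 → J
U(20): 20+23=43≡17 → R
R(17): 17+23=40≡14 → O
V(21): 21+23=44≡18 → S
U(20): 20+23=43≡17 → R
R(17): 17+23=40≡14 → O

KORLPJROSRO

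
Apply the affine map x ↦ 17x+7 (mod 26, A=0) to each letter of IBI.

I(8): 17·8+7=143≡13 → N
B(1): 17·1+7=24 → Y
I(8): 17·8+7=143≡13 → N

NYN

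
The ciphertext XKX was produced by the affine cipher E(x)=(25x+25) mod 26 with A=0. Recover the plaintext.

CPC

The inverse of 25 mod 26 is 25, since 25·25=625≡1. Apply D(y)=25·(y−25) mod 26:
X(23): 25·(23−25)=-50≡2 → C
K(10): 25·(10−25)=-375≡15 → P
X(23): 25·(23−25)=-50≡2 → C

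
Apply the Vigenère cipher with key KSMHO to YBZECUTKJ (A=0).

ITLLQELWQ

Repeat the key across the message: KSMHOKSMH
Y(24)+K(10): 34≡8 → I
B(1)+S(18): 19 → T
Z(25)+M(12): 37≡11 → L
E(4)+H(7): 11 → L
C(2)+O(14): 16 → Q
U(20)+K(10): 30≡4 → E
T(19)+S(18): 37≡11 → L
K(10)+M(12): 22 → W
J(9)+H(7): 16 → Q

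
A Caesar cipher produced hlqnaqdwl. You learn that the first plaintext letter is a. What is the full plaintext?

aejgtjwpe

From the crib: h(7)−a(0)=7, so the shift is 7.
Subtract 7 from each ciphertext letter:
h(7): 7−7=0 → a
l(11): 11−7=4 → e
q(16): 16−7=9 → j
n(13): 13−7=6 → g
a(0): 0−7=-7≡19 → t
q(16): 16−7=9 → j
d(3): 3−7=-4≡22 → w
w(22): 22−7=15 → p
l(11): 11−7=4 → e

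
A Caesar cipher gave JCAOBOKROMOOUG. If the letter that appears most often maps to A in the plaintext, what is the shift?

The most frequent ciphertext letter is O (appears 5 times).
O is position 14; A is position 0.
Shift = 14.

14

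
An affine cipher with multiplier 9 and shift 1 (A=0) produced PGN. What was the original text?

The inverse of 9 mod 26 is 3, since 9·3=27≡1. Apply D(y)=3·(y−1) mod 26:
P(15): 3·(15−1)=42≡16 → Q
G(6): 3·(6−1)=15 → P
N(13): 3·(13−1)=36≡10 → K

QPK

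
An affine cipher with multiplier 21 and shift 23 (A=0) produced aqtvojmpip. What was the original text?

The inverse of 21 mod 26 is 5, since 21·5=105≡1. Apply D(y)=5·(y−23) mod 26:
a(0): 5·(0−23)=-115≡15 → p
q(16): 5·(16−23)=-35≡17 → r
t(19): 5·(19−23)=-20≡6 → g
v(21): 5·(21−23)=-10≡16 → q
o(14): 5·(14−23)=-45≡7 → h
j(9): 5·(9−23)=-70≡8 → i
m(12): 5·(12−23)=-55≡23 → x
p(15): 5·(15−23)=-40≡12 → m
i(8): 5·(8−23)=-75≡3 → d
p(15): 5·(15−23)=-40≡12 → m

prgqhixmdm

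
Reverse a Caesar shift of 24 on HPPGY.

JRRIA

H(7): 7−24=-17≡9 → J
P(15): 15−24=-9≡17 → R
P(15): 15−24=-9≡17 → R
G(6): 6−24=-18≡8 → I
Y(24): 24−24=0 → A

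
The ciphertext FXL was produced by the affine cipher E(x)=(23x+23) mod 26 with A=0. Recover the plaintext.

GAE

The inverse of 23 mod 26 is 17, since 23·17=391≡1. Apply D(y)=17·(y−23) mod 26:
F(5): 17·(5−23)=-306≡6 → G
X(23): 17·(23−23)=0 → A
L(11): 17·(11−23)=-204≡4 → E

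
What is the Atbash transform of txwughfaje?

t(19) → g(6)
x(23) → c(2)
w(22) → d(3)
u(20) → f(5)
g(6) → t(19)
h(7) → s(18)
f(5) → u(20)
a(0) → z(25)
j(9) → q(16)
e(4) → v(21)

gcdftsuzqv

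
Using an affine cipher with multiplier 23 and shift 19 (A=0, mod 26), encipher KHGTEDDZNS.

PYBOHKKWGR

K(10): 23·10+19=249≡15 → P
H(7): 23·7+19=180≡24 → Y
G(6): 23·6+19=157≡1 → B
T(19): 23·19+19=456≡14 → O
E(4): 23·4+19=111≡7 → H
D(3): 23·3+19=88≡10 → K
D(3): 23·3+19=88≡10 → K
Z(25): 23·25+19=594≡22 → W
N(13): 23·13+19=318≡6 → G
S(18): 23·18+19=433≡17 → R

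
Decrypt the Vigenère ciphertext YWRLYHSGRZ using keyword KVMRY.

Repeat the key across the ciphertext: KVMRYKVMRY
Y(24)−K(10): 14 → O
W(22)−V(21): 1 → B
R(17)−M(12): 5 → F
L(11)−R(17): -6≡20 → U
Y(24)−Y(24): 0 → A
H(7)−K(10): -3≡23 → X
S(18)−V(21): -3≡23 → X
G(6)−M(12): -6≡20 → U
R(17)−R(17): 0 → A
Z(25)−Y(24): 1 → B

OBFUAXXUAB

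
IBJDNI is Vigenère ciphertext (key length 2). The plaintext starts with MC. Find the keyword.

WZ

Subtract each crib letter from the matching ciphertext letter (mod 26):
I(8)−M(12)=-4≡22 → W
B(1)−C(2)=-1≡25 → Z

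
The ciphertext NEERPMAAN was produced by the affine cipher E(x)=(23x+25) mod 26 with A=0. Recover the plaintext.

The inverse of 23 mod 26 is 17, since 23·17=391≡1. Apply D(y)=17·(y−25) mod 26:
N(13): 17·(13−25)=-204≡4 → E
E(4): 17·(4−25)=-357≡7 → H
E(4): 17·(4−25)=-357≡7 → H
R(17): 17·(17−25)=-136≡20 → U
P(15): 17·(15−25)=-170≡12 → M
M(12): 17·(12−25)=-221≡13 → N
A(0): 17·(0−25)=-425≡17 → R
A(0): 17·(0−25)=-425≡17 → R
N(13): 17·(13−25)=-204≡4 → E

EHHUMNRRE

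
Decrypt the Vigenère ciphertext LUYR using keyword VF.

QPDM

Repeat the key across the ciphertext: VFVF
L(11)−V(21): -10≡16 → Q
U(20)−F(5): 15 → P
Y(24)−V(21): 3 → D
R(17)−F(5): 12 → M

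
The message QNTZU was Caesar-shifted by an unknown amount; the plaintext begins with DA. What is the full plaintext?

From the crib: Q(16)−D(3)=13, so the shift is 13.
Subtract 13 from each ciphertext letter:
Q(16): 16−13=3 → D
N(13): 13−13=0 → A
T(19): 19−13=6 → G
Z(25): 25−13=12 → M
U(20): 20−13=7 → H

DAGMH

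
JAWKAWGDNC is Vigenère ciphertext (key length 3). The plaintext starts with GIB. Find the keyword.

DSV

Subtract each crib letter from the matching ciphertext letter (mod 26):
J(9)−G(6)=3 → D
A(0)−I(8)=-8≡18 → S
W(22)−B(1)=21 → V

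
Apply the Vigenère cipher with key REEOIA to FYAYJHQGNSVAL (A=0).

WCEMRHHKRGDAC

Repeat the key across the message: REEOIAREEOIAR
F(5)+R(17): 22 → W
Y(24)+E(4): 28≡2 → C
A(0)+E(4): 4 → E
Y(24)+O(14): 38≡12 → M
J(9)+I(8): 17 → R
H(7)+A(0): 7 → H
Q(16)+R(17): 33≡7 → H
G(6)+E(4): 10 → K
N(13)+E(4): 17 → R
S(18)+O(14): 32≡6 → G
V(21)+I(8): 29≡3 → D
A(0)+A(0): 0 → A
L(11)+R(17): 28≡2 → C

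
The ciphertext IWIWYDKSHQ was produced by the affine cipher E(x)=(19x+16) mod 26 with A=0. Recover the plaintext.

The inverse of 19 mod 26 is 11, since 19·11=209≡1. Apply D(y)=11·(y−16) mod 26:
I(8): 11·(8−16)=-88≡16 → Q
W(22): 11·(22−16)=66≡14 → O
I(8): 11·(8−16)=-88≡16 → Q
W(22): 11·(22−16)=66≡14 → O
Y(24): 11·(24−16)=88≡10 → K
D(3): 11·(3−16)=-143≡13 → N
K(10): 11·(10−16)=-66≡12 → M
S(18): 11·(18−16)=22 → W
H(7): 11·(7−16)=-99≡5 → F
Q(16): 11·(16−16)=0 → A

QOQOKNMWFA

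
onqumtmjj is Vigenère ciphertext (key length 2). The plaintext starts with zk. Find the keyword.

pd

Subtract each crib letter from the matching ciphertext letter (mod 26):
o(14)−z(25)=-11≡15 → p
n(13)−k(10)=3 → d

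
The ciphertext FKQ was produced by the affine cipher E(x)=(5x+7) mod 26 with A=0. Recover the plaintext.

KLH

The inverse of 5 mod 26 is 21, since 5·21=105≡1. Apply D(y)=21·(y−7) mod 26:
F(5): 21·(5−7)=-42≡10 → K
K(10): 21·(10−7)=63≡11 → L
Q(16): 21·(16−7)=189≡7 → H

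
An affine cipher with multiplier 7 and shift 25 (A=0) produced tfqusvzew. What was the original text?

omvdzsaxh

The inverse of 7 mod 26 is 15, since 7·15=105≡1. Apply D(y)=15·(y−25) mod 26:
t(19): 15·(19−25)=-90≡14 → o
f(5): 15·(5−25)=-300≡12 → m
q(16): 15·(16−25)=-135≡21 → v
u(20): 15·(20−25)=-75≡3 → d
s(18): 15·(18−25)=-105≡25 → z
v(21): 15·(21−25)=-60≡18 → s
z(25): 15·(25−25)=0 → a
e(4): 15·(4−25)=-315≡23 → x
w(22): 15·(22−25)=-45≡7 → h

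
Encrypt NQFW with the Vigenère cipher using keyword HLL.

Repeat the key across the message: HLLH
N(13)+H(7): 20 → U
Q(16)+L(11): 27≡1 → B
F(5)+L(11): 16 → Q
W(22)+H(7): 29≡3 → D

UBQD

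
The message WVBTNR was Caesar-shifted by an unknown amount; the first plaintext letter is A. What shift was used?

From the crib: W(22)−A(0)=22, so the shift is 22.

22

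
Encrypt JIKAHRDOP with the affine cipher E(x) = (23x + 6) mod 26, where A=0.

FICGLHXQN

J(9): 23·9+6=213≡5 → F
I(8): 23·8+6=190≡8 → I
K(10): 23·10+6=236≡2 → C
A(0): 23·0+6=6 → G
H(7): 23·7+6=167≡11 → L
R(17): 23·17+6=397≡7 → H
D(3): 23·3+6=75≡23 → X
O(14): 23·14+6=328≡16 → Q
P(15): 23·15+6=351≡13 → N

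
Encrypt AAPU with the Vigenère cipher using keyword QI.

Repeat the key across the message: QIQI
A(0)+Q(16): 16 → Q
A(0)+I(8): 8 → I
P(15)+Q(16): 31≡5 → F
U(20)+I(8): 28≡2 → C

QIFC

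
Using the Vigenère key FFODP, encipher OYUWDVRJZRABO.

TDIZSAWXCGFGC

Repeat the key across the message: FFODPFFODPFFO
O(14)+F(5): 19 → T
Y(24)+F(5): 29≡3 → D
U(20)+O(14): 34≡8 → I
W(22)+D(3): 25 → Z
D(3)+P(15): 18 → S
V(21)+F(5): 26≡0 → A
R(17)+F(5): 22 → W
J(9)+O(14): 23 → X
Z(25)+D(3): 28≡2 → C
R(17)+P(15): 32≡6 → G
A(0)+F(5): 5 → F
B(1)+F(5): 6 → G
O(14)+O(14): 28≡2 → C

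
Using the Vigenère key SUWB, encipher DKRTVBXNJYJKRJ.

Repeat the key across the message: SUWBSUWBSUWBSU
D(3)+S(18): 21 → V
K(10)+U(20): 30≡4 → E
R(17)+W(22): 39≡13 → N
T(19)+B(1): 20 → U
V(21)+S(18): 39≡13 → N
B(1)+U(20): 21 → V
X(23)+W(22): 45≡19 → T
N(13)+B(1): 14 → O
J(9)+S(18): 27≡1 → B
Y(24)+U(20): 44≡18 → S
J(9)+W(22): 31≡5 → F
K(10)+B(1): 11 → L
R(17)+S(18): 35≡9 → J
J(9)+U(20): 29≡3 → D

VENUNVTOBSFLJD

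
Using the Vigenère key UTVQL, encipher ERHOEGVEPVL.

Repeat the key across the message: UTVQLUTVQLU
E(4)+U(20): 24 → Y
R(17)+T(19): 36≡10 → K
H(7)+V(21): 28≡2 → C
O(14)+Q(16): 30≡4 → E
E(4)+L(11): 15 → P
G(6)+U(20): 26≡0 → A
V(21)+T(19): 40≡14 → O
E(4)+V(21): 25 → Z
P(15)+Q(16): 31≡5 → F
V(21)+L(11): 32≡6 → G
L(11)+U(20): 31≡5 → F

YKCEPAOZFGF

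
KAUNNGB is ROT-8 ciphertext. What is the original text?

K(10): 10−8=2 → C
A(0): 0−8=-8≡18 → S
U(20): 20−8=12 → M
N(13): 13−8=5 → F
N(13): 13−8=5 → F
G(6): 6−8=-2≡24 → Y
B(1): 1−8=-7≡19 → T

CSMFFYT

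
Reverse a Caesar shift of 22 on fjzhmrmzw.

jndlqvqda

f(5): 5−22=-17≡9 → j
j(9): 9−22=-13≡13 → n
z(25): 25−22=3 → d
h(7): 7−22=-15≡11 → l
m(12): 12−22=-10≡16 → q
r(17): 17−22=-5≡21 → v
m(12): 12−22=-10≡16 → q
z(25): 25−22=3 → d
w(22): 22−22=0 → a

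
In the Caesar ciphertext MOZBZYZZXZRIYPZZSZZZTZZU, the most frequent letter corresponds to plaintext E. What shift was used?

The most frequent ciphertext letter is Z (appears 12 times).
Z is position 25; E is position 4.
Shift = 21.

21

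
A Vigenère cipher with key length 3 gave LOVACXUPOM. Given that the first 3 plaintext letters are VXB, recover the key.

Subtract each crib letter from the matching ciphertext letter (mod 26):
L(11)−V(21)=-10≡16 → Q
O(14)−X(23)=-9≡17 → R
V(21)−B(1)=20 → U

QRU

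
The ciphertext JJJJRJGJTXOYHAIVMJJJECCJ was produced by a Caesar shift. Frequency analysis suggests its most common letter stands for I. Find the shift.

The most frequent ciphertext letter is J (appears 10 times).
J is position 9; I is position 8.
Shift = 1.

1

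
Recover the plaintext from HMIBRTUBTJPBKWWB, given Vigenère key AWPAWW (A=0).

Repeat the key across the ciphertext: AWPAWWAWPAWWAWPA
H(7)−A(0): 7 → H
M(12)−W(22): -10≡16 → Q
I(8)−P(15): -7≡19 → T
B(1)−A(0): 1 → B
R(17)−W(22): -5≡21 → V
T(19)−W(22): -3≡23 → X
U(20)−A(0): 20 → U
B(1)−W(22): -21≡5 → F
T(19)−P(15): 4 → E
J(9)−A(0): 9 → J
P(15)−W(22): -7≡19 → T
B(1)−W(22): -21≡5 → F
K(10)−A(0): 10 → K
W(22)−W(22): 0 → A
W(22)−P(15): 7 → H
B(1)−A(0): 1 → B

HQTBVXUFEJTFKAHB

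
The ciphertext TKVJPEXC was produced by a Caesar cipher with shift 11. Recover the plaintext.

IZKYETMR

T(19): 19−11=8 → I
K(10): 10−11=-1≡25 → Z
V(21): 21−11=10 → K
J(9): 9−11=-2≡24 → Y
P(15): 15−11=4 → E
E(4): 4−11=-7≡19 → T
X(23): 23−11=12 → M
C(2): 2−11=-9≡17 → R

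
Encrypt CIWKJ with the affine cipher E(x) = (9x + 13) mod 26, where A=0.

C(2): 9·2+13=31≡5 → F
I(8): 9·8+13=85≡7 → H
W(22): 9·22+13=211≡3 → D
K(10): 9·10+13=103≡25 → Z
J(9): 9·9+13=94≡16 → Q

FHDZQ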